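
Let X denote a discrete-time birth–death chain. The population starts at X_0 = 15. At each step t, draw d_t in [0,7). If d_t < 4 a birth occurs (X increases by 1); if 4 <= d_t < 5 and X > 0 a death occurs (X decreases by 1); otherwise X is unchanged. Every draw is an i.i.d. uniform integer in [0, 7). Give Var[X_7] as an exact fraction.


26/7

X can drop by at most 1 per step and X_0 = 15 > T = 7, so X_t >= 15 − t >= 8 > 0 for every t <= 7: the floor at 0 (the 'and X > 0' condition) never binds. Hence X_7 = X_0 + Σ_{t<7} Y_t with i.i.d. increments Y_t = y(d_t) ∈ {+1, −1, 0}.
Outcome values over d=0..6: [1, 1, 1, 1, -1, 0, 0]
Σy = 3, Σy² = 5, M = 7
μ = 3/7 = 3/7,  σ² = 5/7 − (3/7)² = 26/49
Independent increments: Var[X_7] = 7·σ² = 7·(26/49) = 26/7


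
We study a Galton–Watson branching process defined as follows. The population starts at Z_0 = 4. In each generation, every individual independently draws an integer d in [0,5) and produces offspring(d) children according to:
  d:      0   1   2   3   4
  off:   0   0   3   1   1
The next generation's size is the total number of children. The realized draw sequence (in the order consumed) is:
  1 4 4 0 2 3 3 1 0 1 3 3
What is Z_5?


1

gen 0: Z_0=4, draws=[1, 4, 4, 0], offspring=[0, 1, 1, 0], Z_1=2
gen 1: Z_1=2, draws=[2, 3], offspring=[3, 1], Z_2=4
gen 2: Z_2=4, draws=[3, 1, 0, 1], offspring=[1, 0, 0, 0], Z_3=1
gen 3: Z_3=1, draws=[3], offspring=[1], Z_4=1
gen 4: Z_4=1, draws=[3], offspring=[1], Z_5=1


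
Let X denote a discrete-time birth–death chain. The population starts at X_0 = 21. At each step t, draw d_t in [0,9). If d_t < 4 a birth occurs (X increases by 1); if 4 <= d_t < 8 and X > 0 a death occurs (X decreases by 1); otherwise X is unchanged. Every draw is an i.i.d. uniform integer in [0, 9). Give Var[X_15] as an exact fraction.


40/3

X can drop by at most 1 per step and X_0 = 21 > T = 15, so X_t >= 21 − t >= 6 > 0 for every t <= 15: the floor at 0 (the 'and X > 0' condition) never binds. Hence X_15 = X_0 + Σ_{t<15} Y_t with i.i.d. increments Y_t = y(d_t) ∈ {+1, −1, 0}.
Outcome values over d=0..8: [1, 1, 1, 1, -1, -1, -1, -1, 0]
Σy = 0, Σy² = 8, M = 9
μ = 0/9 = 0,  σ² = 8/9 − (0)² = 8/9
Independent increments: Var[X_15] = 15·σ² = 15·(8/9) = 40/3


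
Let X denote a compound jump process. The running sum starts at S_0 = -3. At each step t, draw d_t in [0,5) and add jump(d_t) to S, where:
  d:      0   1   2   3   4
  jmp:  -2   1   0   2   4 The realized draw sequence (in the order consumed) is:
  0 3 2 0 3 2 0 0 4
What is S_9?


-3

t=0: S=-3, d=0, jump=-2, S_1=-5
t=1: S=-5, d=3, jump=2, S_2=-3
t=2: S=-3, d=2, jump=0, S_3=-3
t=3: S=-3, d=0, jump=-2, S_4=-5
t=4: S=-5, d=3, jump=2, S_5=-3
t=5: S=-3, d=2, jump=0, S_6=-3
t=6: S=-3, d=0, jump=-2, S_7=-5
t=7: S=-5, d=0, jump=-2, S_8=-7
t=8: S=-7, d=4, jump=4, S_9=-3


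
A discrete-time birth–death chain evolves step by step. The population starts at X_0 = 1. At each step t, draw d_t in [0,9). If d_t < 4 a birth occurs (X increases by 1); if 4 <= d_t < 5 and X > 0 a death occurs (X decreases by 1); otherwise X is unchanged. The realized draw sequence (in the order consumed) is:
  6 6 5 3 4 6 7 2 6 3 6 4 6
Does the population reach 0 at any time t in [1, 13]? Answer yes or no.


no

t=0: X=1, d=6 → hold, X_1=1
t=1: X=1, d=6 → hold, X_2=1
t=2: X=1, d=5 → hold, X_3=1
t=3: X=1, d=3 → birth, X_4=2
t=4: X=2, d=4 → death, X_5=1
t=5: X=1, d=6 → hold, X_6=1
t=6: X=1, d=7 → hold, X_7=1
t=7: X=1, d=2 → birth, X_8=2
t=8: X=2, d=6 → hold, X_9=2
t=9: X=2, d=3 → birth, X_10=3
t=10: X=3, d=6 → hold, X_11=3
t=11: X=3, d=4 → death, X_12=2
t=12: X=2, d=6 → hold, X_13=2


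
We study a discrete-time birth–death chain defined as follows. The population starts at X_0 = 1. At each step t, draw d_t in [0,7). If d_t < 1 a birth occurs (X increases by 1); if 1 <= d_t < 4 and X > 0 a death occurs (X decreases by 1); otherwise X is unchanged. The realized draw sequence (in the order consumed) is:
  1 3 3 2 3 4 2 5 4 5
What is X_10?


t=0: X=1, d=1 → death, X_1=0
t=1: X=0, d=3 → hold, X_2=0
t=2: X=0, d=3 → hold, X_3=0
t=3: X=0, d=2 → hold, X_4=0
t=4: X=0, d=3 → hold, X_5=0
t=5: X=0, d=4 → hold, X_6=0
t=6: X=0, d=2 → hold, X_7=0
t=7: X=0, d=5 → hold, X_8=0
t=8: X=0, d=4 → hold, X_9=0
t=9: X=0, d=5 → hold, X_10=0

0


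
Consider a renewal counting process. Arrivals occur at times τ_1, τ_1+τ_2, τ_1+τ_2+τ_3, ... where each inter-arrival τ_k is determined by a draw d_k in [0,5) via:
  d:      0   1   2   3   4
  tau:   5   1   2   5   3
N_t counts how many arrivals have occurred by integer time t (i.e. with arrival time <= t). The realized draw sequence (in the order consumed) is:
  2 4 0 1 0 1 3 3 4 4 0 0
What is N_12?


4

draw d_1=2: τ_1=2, arrival time A_1=2
draw d_2=4: τ_2=3, arrival time A_2=5
draw d_3=0: τ_3=5, arrival time A_3=10
draw d_4=1: τ_4=1, arrival time A_4=11
draw d_5=0: τ_5=5, arrival time A_5=16
draw d_6=1: τ_6=1, arrival time A_6=17
draw d_7=3: τ_7=5, arrival time A_7=22
draw d_8=3: τ_8=5, arrival time A_8=27
draw d_9=4: τ_9=3, arrival time A_9=30
draw d_10=4: τ_10=3, arrival time A_10=33
draw d_11=0: τ_11=5, arrival time A_11=38
draw d_12=0: τ_12=5, arrival time A_12=43
N_t over t=0..12: 0:0 1:0 2:1 3:1 4:1 5:2 6:2 7:2 8:2 9:2 10:3 11:4 12:4


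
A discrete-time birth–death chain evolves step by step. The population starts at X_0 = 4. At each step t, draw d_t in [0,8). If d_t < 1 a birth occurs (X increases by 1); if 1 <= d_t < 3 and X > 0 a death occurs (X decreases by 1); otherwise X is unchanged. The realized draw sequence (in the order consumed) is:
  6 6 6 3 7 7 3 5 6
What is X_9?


t=0: X=4, d=6 → hold, X_1=4
t=1: X=4, d=6 → hold, X_2=4
t=2: X=4, d=6 → hold, X_3=4
t=3: X=4, d=3 → hold, X_4=4
t=4: X=4, d=7 → hold, X_5=4
t=5: X=4, d=7 → hold, X_6=4
t=6: X=4, d=3 → hold, X_7=4
t=7: X=4, d=5 → hold, X_8=4
t=8: X=4, d=6 → hold, X_9=4

4


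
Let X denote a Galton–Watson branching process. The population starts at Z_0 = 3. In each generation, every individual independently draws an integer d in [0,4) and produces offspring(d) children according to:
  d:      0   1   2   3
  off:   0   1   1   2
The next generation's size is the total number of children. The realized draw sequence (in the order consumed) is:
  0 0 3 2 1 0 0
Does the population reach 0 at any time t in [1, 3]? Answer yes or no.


yes

gen 0: Z_0=3, draws=[0, 0, 3], offspring=[0, 0, 2], Z_1=2
gen 1: Z_1=2, draws=[2, 1], offspring=[1, 1], Z_2=2
gen 2: Z_2=2, draws=[0, 0], offspring=[0, 0], Z_3=0


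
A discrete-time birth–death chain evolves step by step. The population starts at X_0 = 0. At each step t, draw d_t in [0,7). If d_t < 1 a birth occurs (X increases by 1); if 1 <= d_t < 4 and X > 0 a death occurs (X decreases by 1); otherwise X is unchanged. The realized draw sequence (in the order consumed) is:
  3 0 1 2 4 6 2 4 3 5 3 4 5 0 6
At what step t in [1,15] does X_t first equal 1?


t=0: X=0, d=3 → hold, X_1=0
t=1: X=0, d=0 → birth, X_2=1
t=2: X=1, d=1 → death, X_3=0
t=3: X=0, d=2 → hold, X_4=0
t=4: X=0, d=4 → hold, X_5=0
t=5: X=0, d=6 → hold, X_6=0
t=6: X=0, d=2 → hold, X_7=0
t=7: X=0, d=4 → hold, X_8=0
t=8: X=0, d=3 → hold, X_9=0
t=9: X=0, d=5 → hold, X_10=0
t=10: X=0, d=3 → hold, X_11=0
t=11: X=0, d=4 → hold, X_12=0
t=12: X=0, d=5 → hold, X_13=0
t=13: X=0, d=0 → birth, X_14=1
t=14: X=1, d=6 → hold, X_15=1

2


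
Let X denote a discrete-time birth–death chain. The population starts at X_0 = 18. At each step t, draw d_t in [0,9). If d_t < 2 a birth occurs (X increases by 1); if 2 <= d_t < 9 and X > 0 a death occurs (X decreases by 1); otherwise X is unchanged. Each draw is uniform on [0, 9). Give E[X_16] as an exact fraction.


X can drop by at most 1 per step and X_0 = 18 > T = 16, so X_t >= 18 − t >= 2 > 0 for every t <= 16: the floor at 0 (the 'and X > 0' condition) never binds. Hence X_16 = X_0 + Σ_{t<16} Y_t with i.i.d. increments Y_t = y(d_t) ∈ {+1, −1, 0}.
Outcome values over d=0..8: [1, 1, -1, -1, -1, -1, -1, -1, -1]
Σy = -5, Σy² = 9, M = 9
μ = -5/9 = -5/9,  σ² = 9/9 − (-5/9)² = 56/81
E[X_16] = 18 + 16·(-5/9) = 82/9

82/9


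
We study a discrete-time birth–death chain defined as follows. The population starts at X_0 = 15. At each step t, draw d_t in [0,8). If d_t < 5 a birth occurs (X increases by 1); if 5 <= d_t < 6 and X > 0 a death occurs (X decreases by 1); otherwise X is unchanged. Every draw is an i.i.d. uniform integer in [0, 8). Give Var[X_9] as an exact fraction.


X can drop by at most 1 per step and X_0 = 15 > T = 9, so X_t >= 15 − t >= 6 > 0 for every t <= 9: the floor at 0 (the 'and X > 0' condition) never binds. Hence X_9 = X_0 + Σ_{t<9} Y_t with i.i.d. increments Y_t = y(d_t) ∈ {+1, −1, 0}.
Outcome values over d=0..7: [1, 1, 1, 1, 1, -1, 0, 0]
Σy = 4, Σy² = 6, M = 8
μ = 4/8 = 1/2,  σ² = 6/8 − (1/2)² = 1/2
Independent increments: Var[X_9] = 9·σ² = 9·(1/2) = 9/2

9/2


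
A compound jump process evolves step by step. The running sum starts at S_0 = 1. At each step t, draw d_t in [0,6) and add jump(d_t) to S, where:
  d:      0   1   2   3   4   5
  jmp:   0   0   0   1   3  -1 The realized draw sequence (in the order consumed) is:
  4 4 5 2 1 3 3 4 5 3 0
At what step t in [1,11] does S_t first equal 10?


9

t=0: S=1, d=4, jump=3, S_1=4
t=1: S=4, d=4, jump=3, S_2=7
t=2: S=7, d=5, jump=-1, S_3=6
t=3: S=6, d=2, jump=0, S_4=6
t=4: S=6, d=1, jump=0, S_5=6
t=5: S=6, d=3, jump=1, S_6=7
t=6: S=7, d=3, jump=1, S_7=8
t=7: S=8, d=4, jump=3, S_8=11
t=8: S=11, d=5, jump=-1, S_9=10
t=9: S=10, d=3, jump=1, S_10=11
t=10: S=11, d=0, jump=0, S_11=11


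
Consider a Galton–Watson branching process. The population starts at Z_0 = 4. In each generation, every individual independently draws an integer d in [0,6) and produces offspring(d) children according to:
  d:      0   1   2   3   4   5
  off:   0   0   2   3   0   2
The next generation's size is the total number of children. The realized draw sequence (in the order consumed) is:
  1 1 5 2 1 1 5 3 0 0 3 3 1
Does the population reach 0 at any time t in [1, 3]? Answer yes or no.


gen 0: Z_0=4, draws=[1, 1, 5, 2], offspring=[0, 0, 2, 2], Z_1=4
gen 1: Z_1=4, draws=[1, 1, 5, 3], offspring=[0, 0, 2, 3], Z_2=5
gen 2: Z_2=5, draws=[0, 0, 3, 3, 1], offspring=[0, 0, 3, 3, 0], Z_3=6

no


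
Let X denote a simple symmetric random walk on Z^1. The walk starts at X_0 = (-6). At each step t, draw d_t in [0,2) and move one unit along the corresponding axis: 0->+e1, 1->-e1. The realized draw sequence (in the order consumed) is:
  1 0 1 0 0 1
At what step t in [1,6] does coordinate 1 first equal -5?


5

t=0: X=(-6), d=1 → -e1, X_1=(-7)
t=1: X=(-7), d=0 → +e1, X_2=(-6)
t=2: X=(-6), d=1 → -e1, X_3=(-7)
t=3: X=(-7), d=0 → +e1, X_4=(-6)
t=4: X=(-6), d=0 → +e1, X_5=(-5)
t=5: X=(-5), d=1 → -e1, X_6=(-6)


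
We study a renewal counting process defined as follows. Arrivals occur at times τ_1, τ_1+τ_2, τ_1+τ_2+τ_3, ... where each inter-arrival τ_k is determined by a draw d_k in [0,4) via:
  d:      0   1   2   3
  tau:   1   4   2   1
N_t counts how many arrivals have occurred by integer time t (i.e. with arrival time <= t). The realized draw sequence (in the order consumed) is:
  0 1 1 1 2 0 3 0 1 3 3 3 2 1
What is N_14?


draw d_1=0: τ_1=1, arrival time A_1=1
draw d_2=1: τ_2=4, arrival time A_2=5
draw d_3=1: τ_3=4, arrival time A_3=9
draw d_4=1: τ_4=4, arrival time A_4=13
draw d_5=2: τ_5=2, arrival time A_5=15
draw d_6=0: τ_6=1, arrival time A_6=16
draw d_7=3: τ_7=1, arrival time A_7=17
draw d_8=0: τ_8=1, arrival time A_8=18
draw d_9=1: τ_9=4, arrival time A_9=22
draw d_10=3: τ_10=1, arrival time A_10=23
draw d_11=3: τ_11=1, arrival time A_11=24
draw d_12=3: τ_12=1, arrival time A_12=25
draw d_13=2: τ_13=2, arrival time A_13=27
draw d_14=1: τ_14=4, arrival time A_14=31
N_t over t=0..14: 0:0 1:1 2:1 3:1 4:1 5:2 6:2 7:2 8:2 9:3 10:3 11:3 12:3 13:4 14:4

4


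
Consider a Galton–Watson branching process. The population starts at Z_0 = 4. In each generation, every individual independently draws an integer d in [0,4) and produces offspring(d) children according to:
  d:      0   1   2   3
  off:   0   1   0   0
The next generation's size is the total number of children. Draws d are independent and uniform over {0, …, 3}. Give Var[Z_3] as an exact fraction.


63/1024

Outcome values over d=0..3: [0, 1, 0, 0]
Σy = 1, Σy² = 1, M = 4
μ = 1/4 = 1/4,  σ² = 1/4 − (1/4)² = 3/16
V_0 = 0, E_0 = 4
V_1 = 3/16·E_0 + (1/4)²·V_0 = 3/4;  E_1 = 1
V_2 = 3/16·E_1 + (1/4)²·V_1 = 15/64;  E_2 = 1/4
V_3 = 3/16·E_2 + (1/4)²·V_2 = 63/1024;  E_3 = 1/16


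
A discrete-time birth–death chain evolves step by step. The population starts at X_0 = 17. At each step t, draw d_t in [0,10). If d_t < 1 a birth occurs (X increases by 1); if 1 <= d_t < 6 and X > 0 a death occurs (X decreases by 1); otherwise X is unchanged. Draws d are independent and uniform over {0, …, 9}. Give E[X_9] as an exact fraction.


X can drop by at most 1 per step and X_0 = 17 > T = 9, so X_t >= 17 − t >= 8 > 0 for every t <= 9: the floor at 0 (the 'and X > 0' condition) never binds. Hence X_9 = X_0 + Σ_{t<9} Y_t with i.i.d. increments Y_t = y(d_t) ∈ {+1, −1, 0}.
Outcome values over d=0..9: [1, -1, -1, -1, -1, -1, 0, 0, 0, 0]
Σy = -4, Σy² = 6, M = 10
μ = -4/10 = -2/5,  σ² = 6/10 − (-2/5)² = 11/25
E[X_9] = 17 + 9·(-2/5) = 67/5

67/5


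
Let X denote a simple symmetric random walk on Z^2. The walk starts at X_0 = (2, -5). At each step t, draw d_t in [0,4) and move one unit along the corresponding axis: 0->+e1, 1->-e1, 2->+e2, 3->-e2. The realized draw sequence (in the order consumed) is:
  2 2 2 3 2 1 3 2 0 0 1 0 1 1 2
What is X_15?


t=0: X=(2, -5), d=2 → +e2, X_1=(2, -4)
t=1: X=(2, -4), d=2 → +e2, X_2=(2, -3)
t=2: X=(2, -3), d=2 → +e2, X_3=(2, -2)
t=3: X=(2, -2), d=3 → -e2, X_4=(2, -3)
t=4: X=(2, -3), d=2 → +e2, X_5=(2, -2)
t=5: X=(2, -2), d=1 → -e1, X_6=(1, -2)
t=6: X=(1, -2), d=3 → -e2, X_7=(1, -3)
t=7: X=(1, -3), d=2 → +e2, X_8=(1, -2)
t=8: X=(1, -2), d=0 → +e1, X_9=(2, -2)
t=9: X=(2, -2), d=0 → +e1, X_10=(3, -2)
t=10: X=(3, -2), d=1 → -e1, X_11=(2, -2)
t=11: X=(2, -2), d=0 → +e1, X_12=(3, -2)
t=12: X=(3, -2), d=1 → -e1, X_13=(2, -2)
t=13: X=(2, -2), d=1 → -e1, X_14=(1, -2)
t=14: X=(1, -2), d=2 → +e2, X_15=(1, -1)

(1, -1)


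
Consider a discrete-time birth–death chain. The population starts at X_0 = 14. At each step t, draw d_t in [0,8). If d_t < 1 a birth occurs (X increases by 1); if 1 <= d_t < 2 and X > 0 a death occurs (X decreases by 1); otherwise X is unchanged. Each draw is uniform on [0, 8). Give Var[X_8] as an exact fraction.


2

X can drop by at most 1 per step and X_0 = 14 > T = 8, so X_t >= 14 − t >= 6 > 0 for every t <= 8: the floor at 0 (the 'and X > 0' condition) never binds. Hence X_8 = X_0 + Σ_{t<8} Y_t with i.i.d. increments Y_t = y(d_t) ∈ {+1, −1, 0}.
Outcome values over d=0..7: [1, -1, 0, 0, 0, 0, 0, 0]
Σy = 0, Σy² = 2, M = 8
μ = 0/8 = 0,  σ² = 2/8 − (0)² = 1/4
Independent increments: Var[X_8] = 8·σ² = 8·(1/4) = 2


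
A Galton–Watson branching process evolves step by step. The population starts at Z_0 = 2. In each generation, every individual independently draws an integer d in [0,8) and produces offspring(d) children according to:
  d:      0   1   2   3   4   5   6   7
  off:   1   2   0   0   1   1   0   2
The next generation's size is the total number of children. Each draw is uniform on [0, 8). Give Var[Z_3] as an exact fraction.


Outcome values over d=0..7: [1, 2, 0, 0, 1, 1, 0, 2]
Σy = 7, Σy² = 11, M = 8
μ = 7/8 = 7/8,  σ² = 11/8 − (7/8)² = 39/64
V_0 = 0, E_0 = 2
V_1 = 39/64·E_0 + (7/8)²·V_0 = 39/32;  E_1 = 7/4
V_2 = 39/64·E_1 + (7/8)²·V_1 = 4095/2048;  E_2 = 49/32
V_3 = 39/64·E_2 + (7/8)²·V_2 = 322959/131072;  E_3 = 343/256

322959/131072


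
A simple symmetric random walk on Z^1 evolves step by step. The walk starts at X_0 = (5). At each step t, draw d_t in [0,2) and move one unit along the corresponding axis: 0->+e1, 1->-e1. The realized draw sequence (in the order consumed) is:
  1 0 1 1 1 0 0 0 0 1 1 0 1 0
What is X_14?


(5)

t=0: X=(5), d=1 → -e1, X_1=(4)
t=1: X=(4), d=0 → +e1, X_2=(5)
t=2: X=(5), d=1 → -e1, X_3=(4)
t=3: X=(4), d=1 → -e1, X_4=(3)
t=4: X=(3), d=1 → -e1, X_5=(2)
t=5: X=(2), d=0 → +e1, X_6=(3)
t=6: X=(3), d=0 → +e1, X_7=(4)
t=7: X=(4), d=0 → +e1, X_8=(5)
t=8: X=(5), d=0 → +e1, X_9=(6)
t=9: X=(6), d=1 → -e1, X_10=(5)
t=10: X=(5), d=1 → -e1, X_11=(4)
t=11: X=(4), d=0 → +e1, X_12=(5)
t=12: X=(5), d=1 → -e1, X_13=(4)
t=13: X=(4), d=0 → +e1, X_14=(5)


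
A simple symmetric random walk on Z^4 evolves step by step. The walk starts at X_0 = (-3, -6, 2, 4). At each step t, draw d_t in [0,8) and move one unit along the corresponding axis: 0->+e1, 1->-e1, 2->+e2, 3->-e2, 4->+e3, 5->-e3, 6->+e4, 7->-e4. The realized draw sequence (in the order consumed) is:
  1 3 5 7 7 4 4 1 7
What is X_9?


(-5, -7, 3, 1)

t=0: X=(-3, -6, 2, 4), d=1 → -e1, X_1=(-4, -6, 2, 4)
t=1: X=(-4, -6, 2, 4), d=3 → -e2, X_2=(-4, -7, 2, 4)
t=2: X=(-4, -7, 2, 4), d=5 → -e3, X_3=(-4, -7, 1, 4)
t=3: X=(-4, -7, 1, 4), d=7 → -e4, X_4=(-4, -7, 1, 3)
t=4: X=(-4, -7, 1, 3), d=7 → -e4, X_5=(-4, -7, 1, 2)
t=5: X=(-4, -7, 1, 2), d=4 → +e3, X_6=(-4, -7, 2, 2)
t=6: X=(-4, -7, 2, 2), d=4 → +e3, X_7=(-4, -7, 3, 2)
t=7: X=(-4, -7, 3, 2), d=1 → -e1, X_8=(-5, -7, 3, 2)
t=8: X=(-5, -7, 3, 2), d=7 → -e4, X_9=(-5, -7, 3, 1)


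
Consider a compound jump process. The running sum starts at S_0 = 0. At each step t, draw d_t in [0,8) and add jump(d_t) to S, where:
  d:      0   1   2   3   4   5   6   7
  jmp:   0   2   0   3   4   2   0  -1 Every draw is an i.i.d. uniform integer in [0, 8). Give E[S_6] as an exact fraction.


Outcome values over d=0..7: [0, 2, 0, 3, 4, 2, 0, -1]
Σy = 10, Σy² = 34, M = 8
μ = 10/8 = 5/4,  σ² = 34/8 − (5/4)² = 43/16
E[S_6] = 0 + 6·(5/4) = 15/2

15/2


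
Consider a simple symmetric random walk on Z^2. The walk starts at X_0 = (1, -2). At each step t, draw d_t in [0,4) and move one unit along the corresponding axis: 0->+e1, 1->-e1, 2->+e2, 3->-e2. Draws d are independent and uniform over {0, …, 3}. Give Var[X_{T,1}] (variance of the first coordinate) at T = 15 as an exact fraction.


15/2

Outcome values over d=0..3: [1, -1, 0, 0]
Σy = 0, Σy² = 2, M = 4
μ = 0/4 = 0,  σ² = 2/4 − (0)² = 1/2
Independent increments: Var[X_15] = 15·σ² = 15·(1/2) = 15/2


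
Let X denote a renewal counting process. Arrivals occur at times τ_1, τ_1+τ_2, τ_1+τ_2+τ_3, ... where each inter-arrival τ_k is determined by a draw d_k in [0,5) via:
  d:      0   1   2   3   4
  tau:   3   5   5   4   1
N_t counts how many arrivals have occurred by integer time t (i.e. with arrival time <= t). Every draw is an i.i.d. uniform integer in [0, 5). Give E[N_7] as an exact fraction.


126906/78125

Inter-arrival values over d=0..4: [3, 5, 5, 4, 1]
Each d has probability 1/5, so the pmf of τ is: f(1) = 1/5, f(3) = 1/5, f(4) = 1/5, f(5) = 2/5
Renewal equation for m(n) = E[N_n]: condition on τ_1 = k (if k <= n, one arrival plus a fresh copy on the remaining n−k steps): m(n) = F(n) + Σ_{k<=n} f(k)·m(n−k), where F(n) = P(τ <= n) and m(0) = 0
m(1) = F(1) = 1/5
m(2) = F(2) + f(1)·m(1) = 1/5 + 1/5·1/5 = 6/25
m(3) = F(3) + f(1)·m(2) = 2/5 + 1/5·6/25 = 56/125
m(4) = F(4) + f(1)·m(3) + f(3)·m(1) = 3/5 + 1/5·56/125 + 1/5·1/5 = 456/625
m(5) = F(5) + f(1)·m(4) + f(3)·m(2) + f(4)·m(1) = 1 + 1/5·456/625 + 1/5·6/25 + 1/5·1/5 = 3856/3125
m(6) = F(6) + f(1)·m(5) + f(3)·m(3) + f(4)·m(2) + f(5)·m(1) = 1 + 1/5·3856/3125 + 1/5·56/125 + 1/5·6/25 + 2/5·1/5 = 22881/15625
m(7) = F(7) + f(1)·m(6) + f(3)·m(4) + f(4)·m(3) + f(5)·m(2) = 1 + 1/5·22881/15625 + 1/5·456/625 + 1/5·56/125 + 2/5·6/25 = 126906/78125
E[N_7] = m(7) = 126906/78125


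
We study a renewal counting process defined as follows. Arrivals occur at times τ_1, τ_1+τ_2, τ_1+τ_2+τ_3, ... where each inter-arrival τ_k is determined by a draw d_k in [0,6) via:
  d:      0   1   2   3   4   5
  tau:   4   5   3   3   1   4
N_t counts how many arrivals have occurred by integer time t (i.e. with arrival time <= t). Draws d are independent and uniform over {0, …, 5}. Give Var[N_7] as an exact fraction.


Inter-arrival values over d=0..5: [4, 5, 3, 3, 1, 4]
Each d has probability 1/6, so the pmf of τ is: f(1) = 1/6, f(3) = 1/3, f(4) = 1/3, f(5) = 1/6
Let p_n(j) = P(N_n = j), with p_0 = [1]. Condition on τ_1: p_n(0) = P(τ > n), and for j >= 1, p_n(j) = Σ_{k<=n} f(k)·p_{n−k}(j−1)
p_1 = [5/6, 1/6]  (j = 0..1)
p_2 = [5/6, 5/36, 1/36]  (j = 0..2)
p_3 = [1/2, 17/36, 5/216, 1/216]  (j = 0..3)
p_4 = [1/6, 25/36, 29/216, 5/1296, 1/1296]  (j = 0..4)
p_5 = [0, 3/4, 47/216, 41/1296, 5/7776, 1/7776]  (j = 0..5)
p_6 = [0, 7/12, 77/216, 23/432, 53/7776, 5/46656, 1/46656]  (j = 0..6)
p_7 = [0, 13/36, 55/108, 151/1296, 91/7776, 65/46656, 5/279936, 1/279936]  (j = 0..7)
E[N_7] = Σ j·p_7(j) = 499147/279936;  E[N_7²] = Σ j²·p_7(j) = 1027267/279936
Var[N_7] = 1027267/279936 − (499147/279936)² = 38421287303/78364164096

38421287303/78364164096


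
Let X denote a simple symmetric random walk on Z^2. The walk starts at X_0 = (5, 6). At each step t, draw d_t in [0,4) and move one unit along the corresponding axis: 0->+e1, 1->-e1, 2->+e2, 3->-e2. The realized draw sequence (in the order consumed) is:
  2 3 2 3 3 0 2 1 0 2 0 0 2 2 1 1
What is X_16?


(6, 9)

t=0: X=(5, 6), d=2 → +e2, X_1=(5, 7)
t=1: X=(5, 7), d=3 → -e2, X_2=(5, 6)
t=2: X=(5, 6), d=2 → +e2, X_3=(5, 7)
t=3: X=(5, 7), d=3 → -e2, X_4=(5, 6)
t=4: X=(5, 6), d=3 → -e2, X_5=(5, 5)
t=5: X=(5, 5), d=0 → +e1, X_6=(6, 5)
t=6: X=(6, 5), d=2 → +e2, X_7=(6, 6)
t=7: X=(6, 6), d=1 → -e1, X_8=(5, 6)
t=8: X=(5, 6), d=0 → +e1, X_9=(6, 6)
t=9: X=(6, 6), d=2 → +e2, X_10=(6, 7)
t=10: X=(6, 7), d=0 → +e1, X_11=(7, 7)
t=11: X=(7, 7), d=0 → +e1, X_12=(8, 7)
t=12: X=(8, 7), d=2 → +e2, X_13=(8, 8)
t=13: X=(8, 8), d=2 → +e2, X_14=(8, 9)
t=14: X=(8, 9), d=1 → -e1, X_15=(7, 9)
t=15: X=(7, 9), d=1 → -e1, X_16=(6, 9)


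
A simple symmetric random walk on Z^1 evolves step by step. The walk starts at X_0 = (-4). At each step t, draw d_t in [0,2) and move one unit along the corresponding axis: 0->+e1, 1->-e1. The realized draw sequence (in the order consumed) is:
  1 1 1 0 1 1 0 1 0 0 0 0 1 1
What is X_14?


(-6)

t=0: X=(-4), d=1 → -e1, X_1=(-5)
t=1: X=(-5), d=1 → -e1, X_2=(-6)
t=2: X=(-6), d=1 → -e1, X_3=(-7)
t=3: X=(-7), d=0 → +e1, X_4=(-6)
t=4: X=(-6), d=1 → -e1, X_5=(-7)
t=5: X=(-7), d=1 → -e1, X_6=(-8)
t=6: X=(-8), d=0 → +e1, X_7=(-7)
t=7: X=(-7), d=1 → -e1, X_8=(-8)
t=8: X=(-8), d=0 → +e1, X_9=(-7)
t=9: X=(-7), d=0 → +e1, X_10=(-6)
t=10: X=(-6), d=0 → +e1, X_11=(-5)
t=11: X=(-5), d=0 → +e1, X_12=(-4)
t=12: X=(-4), d=1 → -e1, X_13=(-5)
t=13: X=(-5), d=1 → -e1, X_14=(-6)


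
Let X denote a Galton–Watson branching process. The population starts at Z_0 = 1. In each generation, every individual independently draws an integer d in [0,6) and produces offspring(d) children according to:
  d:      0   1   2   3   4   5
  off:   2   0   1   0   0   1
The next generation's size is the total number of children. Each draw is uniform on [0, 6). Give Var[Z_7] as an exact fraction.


658880/4782969

Outcome values over d=0..5: [2, 0, 1, 0, 0, 1]
Σy = 4, Σy² = 6, M = 6
μ = 4/6 = 2/3,  σ² = 6/6 − (2/3)² = 5/9
V_0 = 0, E_0 = 1
V_1 = 5/9·E_0 + (2/3)²·V_0 = 5/9;  E_1 = 2/3
V_2 = 5/9·E_1 + (2/3)²·V_1 = 50/81;  E_2 = 4/9
V_3 = 5/9·E_2 + (2/3)²·V_2 = 380/729;  E_3 = 8/27
V_4 = 5/9·E_3 + (2/3)²·V_3 = 2600/6561;  E_4 = 16/81
V_5 = 5/9·E_4 + (2/3)²·V_4 = 16880/59049;  E_5 = 32/243
V_6 = 5/9·E_5 + (2/3)²·V_5 = 106400/531441;  E_6 = 64/729
V_7 = 5/9·E_6 + (2/3)²·V_6 = 658880/4782969;  E_7 = 128/2187


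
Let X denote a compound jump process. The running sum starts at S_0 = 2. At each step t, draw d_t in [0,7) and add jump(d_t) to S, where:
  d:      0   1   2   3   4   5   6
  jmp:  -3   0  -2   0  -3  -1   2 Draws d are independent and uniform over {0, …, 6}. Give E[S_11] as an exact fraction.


-9

Outcome values over d=0..6: [-3, 0, -2, 0, -3, -1, 2]
Σy = -7, Σy² = 27, M = 7
μ = -7/7 = -1,  σ² = 27/7 − (-1)² = 20/7
E[S_11] = 2 + 11·(-1) = -9


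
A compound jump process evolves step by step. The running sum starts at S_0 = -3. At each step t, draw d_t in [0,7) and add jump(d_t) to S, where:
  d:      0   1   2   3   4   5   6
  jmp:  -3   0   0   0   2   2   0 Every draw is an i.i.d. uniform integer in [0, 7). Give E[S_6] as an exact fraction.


Outcome values over d=0..6: [-3, 0, 0, 0, 2, 2, 0]
Σy = 1, Σy² = 17, M = 7
μ = 1/7 = 1/7,  σ² = 17/7 − (1/7)² = 118/49
E[S_6] = -3 + 6·(1/7) = -15/7

-15/7


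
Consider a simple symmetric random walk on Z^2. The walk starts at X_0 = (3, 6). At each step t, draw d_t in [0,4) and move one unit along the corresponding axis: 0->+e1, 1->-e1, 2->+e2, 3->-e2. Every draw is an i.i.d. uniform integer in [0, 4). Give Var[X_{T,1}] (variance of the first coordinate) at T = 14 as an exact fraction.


Outcome values over d=0..3: [1, -1, 0, 0]
Σy = 0, Σy² = 2, M = 4
μ = 0/4 = 0,  σ² = 2/4 − (0)² = 1/2
Independent increments: Var[X_14] = 14·σ² = 14·(1/2) = 7

7


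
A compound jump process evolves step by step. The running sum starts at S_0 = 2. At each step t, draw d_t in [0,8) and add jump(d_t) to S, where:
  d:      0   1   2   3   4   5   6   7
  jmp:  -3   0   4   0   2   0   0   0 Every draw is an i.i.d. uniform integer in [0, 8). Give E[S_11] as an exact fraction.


Outcome values over d=0..7: [-3, 0, 4, 0, 2, 0, 0, 0]
Σy = 3, Σy² = 29, M = 8
μ = 3/8 = 3/8,  σ² = 29/8 − (3/8)² = 223/64
E[S_11] = 2 + 11·(3/8) = 49/8

49/8


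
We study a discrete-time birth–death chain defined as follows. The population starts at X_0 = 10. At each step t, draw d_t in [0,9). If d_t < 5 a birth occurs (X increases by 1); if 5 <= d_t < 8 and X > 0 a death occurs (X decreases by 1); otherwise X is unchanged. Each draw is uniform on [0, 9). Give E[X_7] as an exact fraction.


X can drop by at most 1 per step and X_0 = 10 > T = 7, so X_t >= 10 − t >= 3 > 0 for every t <= 7: the floor at 0 (the 'and X > 0' condition) never binds. Hence X_7 = X_0 + Σ_{t<7} Y_t with i.i.d. increments Y_t = y(d_t) ∈ {+1, −1, 0}.
Outcome values over d=0..8: [1, 1, 1, 1, 1, -1, -1, -1, 0]
Σy = 2, Σy² = 8, M = 9
μ = 2/9 = 2/9,  σ² = 8/9 − (2/9)² = 68/81
E[X_7] = 10 + 7·(2/9) = 104/9

104/9


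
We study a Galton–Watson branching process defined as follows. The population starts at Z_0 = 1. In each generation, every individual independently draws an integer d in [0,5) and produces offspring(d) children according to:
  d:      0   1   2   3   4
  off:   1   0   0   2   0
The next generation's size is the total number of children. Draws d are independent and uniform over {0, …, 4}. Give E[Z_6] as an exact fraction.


Outcome values over d=0..4: [1, 0, 0, 2, 0]
Σy = 3, Σy² = 5, M = 5
μ = 3/5 = 3/5,  σ² = 5/5 − (3/5)² = 16/25
E[Z_0] = 1
E[Z_1] = 3/5·E[Z_0] = 3/5
E[Z_2] = 3/5·E[Z_1] = 9/25
E[Z_3] = 3/5·E[Z_2] = 27/125
E[Z_4] = 3/5·E[Z_3] = 81/625
E[Z_5] = 3/5·E[Z_4] = 243/3125
E[Z_6] = 3/5·E[Z_5] = 729/15625

729/15625


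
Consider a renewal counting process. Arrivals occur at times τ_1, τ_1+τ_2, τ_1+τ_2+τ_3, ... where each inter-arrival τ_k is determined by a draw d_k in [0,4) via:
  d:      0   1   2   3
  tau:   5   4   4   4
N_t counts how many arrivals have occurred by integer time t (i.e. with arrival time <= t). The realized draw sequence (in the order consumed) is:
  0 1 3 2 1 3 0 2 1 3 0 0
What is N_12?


draw d_1=0: τ_1=5, arrival time A_1=5
draw d_2=1: τ_2=4, arrival time A_2=9
draw d_3=3: τ_3=4, arrival time A_3=13
draw d_4=2: τ_4=4, arrival time A_4=17
draw d_5=1: τ_5=4, arrival time A_5=21
draw d_6=3: τ_6=4, arrival time A_6=25
draw d_7=0: τ_7=5, arrival time A_7=30
draw d_8=2: τ_8=4, arrival time A_8=34
draw d_9=1: τ_9=4, arrival time A_9=38
draw d_10=3: τ_10=4, arrival time A_10=42
draw d_11=0: τ_11=5, arrival time A_11=47
draw d_12=0: τ_12=5, arrival time A_12=52
N_t over t=0..12: 0:0 1:0 2:0 3:0 4:0 5:1 6:1 7:1 8:1 9:2 10:2 11:2 12:2

2


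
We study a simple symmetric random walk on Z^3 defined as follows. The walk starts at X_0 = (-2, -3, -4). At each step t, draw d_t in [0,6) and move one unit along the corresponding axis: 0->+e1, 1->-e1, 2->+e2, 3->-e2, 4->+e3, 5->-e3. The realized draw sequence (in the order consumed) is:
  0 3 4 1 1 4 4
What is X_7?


t=0: X=(-2, -3, -4), d=0 → +e1, X_1=(-1, -3, -4)
t=1: X=(-1, -3, -4), d=3 → -e2, X_2=(-1, -4, -4)
t=2: X=(-1, -4, -4), d=4 → +e3, X_3=(-1, -4, -3)
t=3: X=(-1, -4, -3), d=1 → -e1, X_4=(-2, -4, -3)
t=4: X=(-2, -4, -3), d=1 → -e1, X_5=(-3, -4, -3)
t=5: X=(-3, -4, -3), d=4 → +e3, X_6=(-3, -4, -2)
t=6: X=(-3, -4, -2), d=4 → +e3, X_7=(-3, -4, -1)

(-3, -4, -1)


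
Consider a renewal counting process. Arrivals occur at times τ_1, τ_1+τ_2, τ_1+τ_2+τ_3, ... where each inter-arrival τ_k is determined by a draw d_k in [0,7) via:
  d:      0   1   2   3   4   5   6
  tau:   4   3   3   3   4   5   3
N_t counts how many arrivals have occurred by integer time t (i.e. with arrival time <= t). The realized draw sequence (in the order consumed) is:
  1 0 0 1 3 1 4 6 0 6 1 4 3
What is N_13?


draw d_1=1: τ_1=3, arrival time A_1=3
draw d_2=0: τ_2=4, arrival time A_2=7
draw d_3=0: τ_3=4, arrival time A_3=11
draw d_4=1: τ_4=3, arrival time A_4=14
draw d_5=3: τ_5=3, arrival time A_5=17
draw d_6=1: τ_6=3, arrival time A_6=20
draw d_7=4: τ_7=4, arrival time A_7=24
draw d_8=6: τ_8=3, arrival time A_8=27
draw d_9=0: τ_9=4, arrival time A_9=31
draw d_10=6: τ_10=3, arrival time A_10=34
draw d_11=1: τ_11=3, arrival time A_11=37
draw d_12=4: τ_12=4, arrival time A_12=41
draw d_13=3: τ_13=3, arrival time A_13=44
N_t over t=0..13: 0:0 1:0 2:0 3:1 4:1 5:1 6:1 7:2 8:2 9:2 10:2 11:3 12:3 13:3

3


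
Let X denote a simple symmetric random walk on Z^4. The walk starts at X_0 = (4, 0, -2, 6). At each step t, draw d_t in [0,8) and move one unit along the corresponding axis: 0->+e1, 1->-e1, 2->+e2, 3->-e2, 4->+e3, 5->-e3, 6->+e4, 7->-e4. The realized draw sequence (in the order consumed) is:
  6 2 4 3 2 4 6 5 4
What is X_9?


(4, 1, 0, 8)

t=0: X=(4, 0, -2, 6), d=6 → +e4, X_1=(4, 0, -2, 7)
t=1: X=(4, 0, -2, 7), d=2 → +e2, X_2=(4, 1, -2, 7)
t=2: X=(4, 1, -2, 7), d=4 → +e3, X_3=(4, 1, -1, 7)
t=3: X=(4, 1, -1, 7), d=3 → -e2, X_4=(4, 0, -1, 7)
t=4: X=(4, 0, -1, 7), d=2 → +e2, X_5=(4, 1, -1, 7)
t=5: X=(4, 1, -1, 7), d=4 → +e3, X_6=(4, 1, 0, 7)
t=6: X=(4, 1, 0, 7), d=6 → +e4, X_7=(4, 1, 0, 8)
t=7: X=(4, 1, 0, 8), d=5 → -e3, X_8=(4, 1, -1, 8)
t=8: X=(4, 1, -1, 8), d=4 → +e3, X_9=(4, 1, 0, 8)


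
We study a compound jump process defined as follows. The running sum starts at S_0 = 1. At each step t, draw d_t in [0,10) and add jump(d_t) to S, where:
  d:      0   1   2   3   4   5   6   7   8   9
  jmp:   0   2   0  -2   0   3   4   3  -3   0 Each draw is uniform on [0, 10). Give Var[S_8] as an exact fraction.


Outcome values over d=0..9: [0, 2, 0, -2, 0, 3, 4, 3, -3, 0]
Σy = 7, Σy² = 51, M = 10
μ = 7/10 = 7/10,  σ² = 51/10 − (7/10)² = 461/100
Independent increments: Var[S_8] = 8·σ² = 8·(461/100) = 922/25

922/25


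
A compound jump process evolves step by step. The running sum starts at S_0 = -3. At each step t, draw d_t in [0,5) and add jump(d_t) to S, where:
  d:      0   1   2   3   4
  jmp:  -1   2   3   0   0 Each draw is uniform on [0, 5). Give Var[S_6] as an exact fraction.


Outcome values over d=0..4: [-1, 2, 3, 0, 0]
Σy = 4, Σy² = 14, M = 5
μ = 4/5 = 4/5,  σ² = 14/5 − (4/5)² = 54/25
Independent increments: Var[S_6] = 6·σ² = 6·(54/25) = 324/25

324/25


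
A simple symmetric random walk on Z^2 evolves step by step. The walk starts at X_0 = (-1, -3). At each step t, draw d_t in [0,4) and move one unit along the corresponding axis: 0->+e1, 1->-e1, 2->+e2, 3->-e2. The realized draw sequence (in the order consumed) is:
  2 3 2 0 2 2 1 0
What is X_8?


(0, 0)

t=0: X=(-1, -3), d=2 → +e2, X_1=(-1, -2)
t=1: X=(-1, -2), d=3 → -e2, X_2=(-1, -3)
t=2: X=(-1, -3), d=2 → +e2, X_3=(-1, -2)
t=3: X=(-1, -2), d=0 → +e1, X_4=(0, -2)
t=4: X=(0, -2), d=2 → +e2, X_5=(0, -1)
t=5: X=(0, -1), d=2 → +e2, X_6=(0, 0)
t=6: X=(0, 0), d=1 → -e1, X_7=(-1, 0)
t=7: X=(-1, 0), d=0 → +e1, X_8=(0, 0)


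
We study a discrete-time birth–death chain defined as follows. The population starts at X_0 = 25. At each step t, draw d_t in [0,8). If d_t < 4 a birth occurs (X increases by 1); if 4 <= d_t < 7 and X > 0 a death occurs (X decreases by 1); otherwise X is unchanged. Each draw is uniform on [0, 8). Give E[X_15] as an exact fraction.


X can drop by at most 1 per step and X_0 = 25 > T = 15, so X_t >= 25 − t >= 10 > 0 for every t <= 15: the floor at 0 (the 'and X > 0' condition) never binds. Hence X_15 = X_0 + Σ_{t<15} Y_t with i.i.d. increments Y_t = y(d_t) ∈ {+1, −1, 0}.
Outcome values over d=0..7: [1, 1, 1, 1, -1, -1, -1, 0]
Σy = 1, Σy² = 7, M = 8
μ = 1/8 = 1/8,  σ² = 7/8 − (1/8)² = 55/64
E[X_15] = 25 + 15·(1/8) = 215/8

215/8


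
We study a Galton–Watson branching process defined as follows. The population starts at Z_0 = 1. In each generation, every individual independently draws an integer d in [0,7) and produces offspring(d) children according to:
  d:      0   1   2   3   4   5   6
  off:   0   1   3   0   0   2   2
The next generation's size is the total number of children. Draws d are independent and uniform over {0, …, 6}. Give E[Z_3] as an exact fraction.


Outcome values over d=0..6: [0, 1, 3, 0, 0, 2, 2]
Σy = 8, Σy² = 18, M = 7
μ = 8/7 = 8/7,  σ² = 18/7 − (8/7)² = 62/49
E[Z_0] = 1
E[Z_1] = 8/7·E[Z_0] = 8/7
E[Z_2] = 8/7·E[Z_1] = 64/49
E[Z_3] = 8/7·E[Z_2] = 512/343

512/343


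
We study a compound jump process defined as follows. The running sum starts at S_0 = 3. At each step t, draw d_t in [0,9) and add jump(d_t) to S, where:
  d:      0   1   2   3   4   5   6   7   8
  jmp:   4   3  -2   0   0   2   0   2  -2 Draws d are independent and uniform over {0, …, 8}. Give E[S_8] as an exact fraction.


83/9

Outcome values over d=0..8: [4, 3, -2, 0, 0, 2, 0, 2, -2]
Σy = 7, Σy² = 41, M = 9
μ = 7/9 = 7/9,  σ² = 41/9 − (7/9)² = 320/81
E[S_8] = 3 + 8·(7/9) = 83/9


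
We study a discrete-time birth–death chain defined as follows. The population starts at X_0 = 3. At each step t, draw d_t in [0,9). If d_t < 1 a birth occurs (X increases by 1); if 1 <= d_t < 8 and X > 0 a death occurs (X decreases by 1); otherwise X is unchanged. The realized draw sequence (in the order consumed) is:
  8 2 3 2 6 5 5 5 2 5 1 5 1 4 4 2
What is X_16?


0

t=0: X=3, d=8 → hold, X_1=3
t=1: X=3, d=2 → death, X_2=2
t=2: X=2, d=3 → death, X_3=1
t=3: X=1, d=2 → death, X_4=0
t=4: X=0, d=6 → hold, X_5=0
t=5: X=0, d=5 → hold, X_6=0
t=6: X=0, d=5 → hold, X_7=0
t=7: X=0, d=5 → hold, X_8=0
t=8: X=0, d=2 → hold, X_9=0
t=9: X=0, d=5 → hold, X_10=0
t=10: X=0, d=1 → hold, X_11=0
t=11: X=0, d=5 → hold, X_12=0
t=12: X=0, d=1 → hold, X_13=0
t=13: X=0, d=4 → hold, X_14=0
t=14: X=0, d=4 → hold, X_15=0
t=15: X=0, d=2 → hold, X_16=0


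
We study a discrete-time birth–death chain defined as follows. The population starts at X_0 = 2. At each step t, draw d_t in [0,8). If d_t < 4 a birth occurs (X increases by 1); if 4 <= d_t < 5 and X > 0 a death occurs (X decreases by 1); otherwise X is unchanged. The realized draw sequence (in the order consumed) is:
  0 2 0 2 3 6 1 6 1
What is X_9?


t=0: X=2, d=0 → birth, X_1=3
t=1: X=3, d=2 → birth, X_2=4
t=2: X=4, d=0 → birth, X_3=5
t=3: X=5, d=2 → birth, X_4=6
t=4: X=6, d=3 → birth, X_5=7
t=5: X=7, d=6 → hold, X_6=7
t=6: X=7, d=1 → birth, X_7=8
t=7: X=8, d=6 → hold, X_8=8
t=8: X=8, d=1 → birth, X_9=9

9


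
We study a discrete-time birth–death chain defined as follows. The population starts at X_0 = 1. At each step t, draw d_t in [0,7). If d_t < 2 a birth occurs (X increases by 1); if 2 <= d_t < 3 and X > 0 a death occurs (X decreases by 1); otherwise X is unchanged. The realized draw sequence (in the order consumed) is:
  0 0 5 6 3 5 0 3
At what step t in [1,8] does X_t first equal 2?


1

t=0: X=1, d=0 → birth, X_1=2
t=1: X=2, d=0 → birth, X_2=3
t=2: X=3, d=5 → hold, X_3=3
t=3: X=3, d=6 → hold, X_4=3
t=4: X=3, d=3 → hold, X_5=3
t=5: X=3, d=5 → hold, X_6=3
t=6: X=3, d=0 → birth, X_7=4
t=7: X=4, d=3 → hold, X_8=4


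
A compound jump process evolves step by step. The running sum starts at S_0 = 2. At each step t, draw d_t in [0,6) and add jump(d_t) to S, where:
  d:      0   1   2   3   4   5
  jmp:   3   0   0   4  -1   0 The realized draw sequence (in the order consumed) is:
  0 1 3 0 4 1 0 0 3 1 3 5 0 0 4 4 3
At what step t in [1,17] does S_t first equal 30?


15

t=0: S=2, d=0, jump=3, S_1=5
t=1: S=5, d=1, jump=0, S_2=5
t=2: S=5, d=3, jump=4, S_3=9
t=3: S=9, d=0, jump=3, S_4=12
t=4: S=12, d=4, jump=-1, S_5=11
t=5: S=11, d=1, jump=0, S_6=11
t=6: S=11, d=0, jump=3, S_7=14
t=7: S=14, d=0, jump=3, S_8=17
t=8: S=17, d=3, jump=4, S_9=21
t=9: S=21, d=1, jump=0, S_10=21
t=10: S=21, d=3, jump=4, S_11=25
t=11: S=25, d=5, jump=0, S_12=25
t=12: S=25, d=0, jump=3, S_13=28
t=13: S=28, d=0, jump=3, S_14=31
t=14: S=31, d=4, jump=-1, S_15=30
t=15: S=30, d=4, jump=-1, S_16=29
t=16: S=29, d=3, jump=4, S_17=33


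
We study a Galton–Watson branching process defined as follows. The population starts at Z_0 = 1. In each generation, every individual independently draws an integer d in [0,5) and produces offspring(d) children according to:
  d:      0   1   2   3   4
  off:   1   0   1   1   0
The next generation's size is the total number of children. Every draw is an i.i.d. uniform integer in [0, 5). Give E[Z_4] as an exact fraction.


Outcome values over d=0..4: [1, 0, 1, 1, 0]
Σy = 3, Σy² = 3, M = 5
μ = 3/5 = 3/5,  σ² = 3/5 − (3/5)² = 6/25
E[Z_0] = 1
E[Z_1] = 3/5·E[Z_0] = 3/5
E[Z_2] = 3/5·E[Z_1] = 9/25
E[Z_3] = 3/5·E[Z_2] = 27/125
E[Z_4] = 3/5·E[Z_3] = 81/625

81/625


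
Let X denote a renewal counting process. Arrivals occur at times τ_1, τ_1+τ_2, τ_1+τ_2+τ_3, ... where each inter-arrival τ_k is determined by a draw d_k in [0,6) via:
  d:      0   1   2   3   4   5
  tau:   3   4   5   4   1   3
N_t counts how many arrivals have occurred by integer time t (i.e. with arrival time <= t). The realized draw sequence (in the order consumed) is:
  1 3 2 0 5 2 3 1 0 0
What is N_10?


draw d_1=1: τ_1=4, arrival time A_1=4
draw d_2=3: τ_2=4, arrival time A_2=8
draw d_3=2: τ_3=5, arrival time A_3=13
draw d_4=0: τ_4=3, arrival time A_4=16
draw d_5=5: τ_5=3, arrival time A_5=19
draw d_6=2: τ_6=5, arrival time A_6=24
draw d_7=3: τ_7=4, arrival time A_7=28
draw d_8=1: τ_8=4, arrival time A_8=32
draw d_9=0: τ_9=3, arrival time A_9=35
draw d_10=0: τ_10=3, arrival time A_10=38
N_t over t=0..10: 0:0 1:0 2:0 3:0 4:1 5:1 6:1 7:1 8:2 9:2 10:2

2


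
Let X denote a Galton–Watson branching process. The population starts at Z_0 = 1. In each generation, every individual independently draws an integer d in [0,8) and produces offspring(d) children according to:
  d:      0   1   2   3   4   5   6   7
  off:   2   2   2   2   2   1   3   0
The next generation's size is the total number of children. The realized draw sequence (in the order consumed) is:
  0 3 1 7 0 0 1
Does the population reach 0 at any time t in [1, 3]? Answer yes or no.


no

gen 0: Z_0=1, draws=[0], offspring=[2], Z_1=2
gen 1: Z_1=2, draws=[3, 1], offspring=[2, 2], Z_2=4
gen 2: Z_2=4, draws=[7, 0, 0, 1], offspring=[0, 2, 2, 2], Z_3=6


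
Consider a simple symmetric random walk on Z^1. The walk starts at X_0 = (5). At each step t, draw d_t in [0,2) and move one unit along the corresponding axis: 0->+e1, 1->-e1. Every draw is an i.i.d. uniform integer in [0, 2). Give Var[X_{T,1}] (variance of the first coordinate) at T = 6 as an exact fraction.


6

Outcome values over d=0..1: [1, -1]
Σy = 0, Σy² = 2, M = 2
μ = 0/2 = 0,  σ² = 2/2 − (0)² = 1
Independent increments: Var[X_6] = 6·σ² = 6·(1) = 6
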